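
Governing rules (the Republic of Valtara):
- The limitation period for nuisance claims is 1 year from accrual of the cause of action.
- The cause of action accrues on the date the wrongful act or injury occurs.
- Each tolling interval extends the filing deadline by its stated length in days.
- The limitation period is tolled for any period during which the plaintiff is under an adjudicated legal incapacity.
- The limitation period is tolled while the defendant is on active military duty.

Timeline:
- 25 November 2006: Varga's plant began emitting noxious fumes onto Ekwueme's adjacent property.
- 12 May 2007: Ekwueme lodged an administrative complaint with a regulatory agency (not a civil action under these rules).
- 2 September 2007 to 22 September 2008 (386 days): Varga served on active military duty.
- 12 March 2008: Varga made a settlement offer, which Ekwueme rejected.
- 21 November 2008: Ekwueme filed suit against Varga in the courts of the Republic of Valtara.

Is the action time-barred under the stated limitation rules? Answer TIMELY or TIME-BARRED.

The limitation period began to run on 25 November 2006.
1 year from 25 November 2006 is 25 November 2007.
The defendant's active military service from 2 September 2007 to 22 September 2008 tolled the period for 386 days, extending the deadline to 15 December 2008.
The other events in the timeline have no effect on the limitation period under the stated rules.
The 21 November 2008 filing precedes the 15 December 2008 deadline; the claim is timely.

TIMELY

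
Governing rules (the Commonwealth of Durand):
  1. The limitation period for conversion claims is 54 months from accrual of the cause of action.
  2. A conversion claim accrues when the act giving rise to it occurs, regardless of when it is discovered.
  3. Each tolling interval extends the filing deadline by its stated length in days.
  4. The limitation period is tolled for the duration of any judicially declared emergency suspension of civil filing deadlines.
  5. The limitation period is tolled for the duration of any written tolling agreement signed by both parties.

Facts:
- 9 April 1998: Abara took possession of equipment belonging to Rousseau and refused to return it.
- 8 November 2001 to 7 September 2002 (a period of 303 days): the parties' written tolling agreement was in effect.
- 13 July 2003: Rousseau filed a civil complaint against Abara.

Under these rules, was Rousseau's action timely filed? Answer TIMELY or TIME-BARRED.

TIMELY

The cause of action accrued on 9 April 1998, the date of the act.
Adding the 54 months base period to 9 April 1998 gives a deadline of 9 October 2002, before any tolling.
The written tolling agreement from 8 November 2001 to 7 September 2002 tolled the period for 303 days, extending the deadline to 8 August 2003.
Filing on 13 July 2003 beat the 8 August 2003 deadline — the action is timely.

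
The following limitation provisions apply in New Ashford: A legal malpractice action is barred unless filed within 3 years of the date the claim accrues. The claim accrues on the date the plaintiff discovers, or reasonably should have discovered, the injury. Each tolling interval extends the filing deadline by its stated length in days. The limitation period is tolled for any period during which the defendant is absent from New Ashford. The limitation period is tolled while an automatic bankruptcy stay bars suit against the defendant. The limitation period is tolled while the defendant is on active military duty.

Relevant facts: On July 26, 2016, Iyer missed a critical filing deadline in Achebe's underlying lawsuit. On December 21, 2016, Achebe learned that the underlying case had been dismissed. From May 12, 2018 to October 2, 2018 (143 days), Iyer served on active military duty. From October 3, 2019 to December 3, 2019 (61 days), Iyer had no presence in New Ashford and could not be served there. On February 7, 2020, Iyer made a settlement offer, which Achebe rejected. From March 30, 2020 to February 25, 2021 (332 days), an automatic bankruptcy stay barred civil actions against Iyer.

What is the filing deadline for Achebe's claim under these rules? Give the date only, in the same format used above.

Under the discovery rule, the claim accrued on December 21, 2016, when Achebe discovered the injury — not on the July 26, 2016 date of the underlying act.
The untolled deadline — 3 years after December 21, 2016 — is December 21, 2019.
The defendant's active military service from May 12, 2018 to October 2, 2018 tolled the period for 143 days, extending the deadline to May 12, 2020.
Because the defendant's absence from the jurisdiction ran from October 3, 2019 to December 3, 2019, the deadline is extended by 61 days to July 12, 2020.
Because the automatic bankruptcy stay ran from March 30, 2020 to February 25, 2021, the deadline is extended by 332 days to June 9, 2021.
None of the other events listed affects the running of the period under the stated rules.

June 9, 2021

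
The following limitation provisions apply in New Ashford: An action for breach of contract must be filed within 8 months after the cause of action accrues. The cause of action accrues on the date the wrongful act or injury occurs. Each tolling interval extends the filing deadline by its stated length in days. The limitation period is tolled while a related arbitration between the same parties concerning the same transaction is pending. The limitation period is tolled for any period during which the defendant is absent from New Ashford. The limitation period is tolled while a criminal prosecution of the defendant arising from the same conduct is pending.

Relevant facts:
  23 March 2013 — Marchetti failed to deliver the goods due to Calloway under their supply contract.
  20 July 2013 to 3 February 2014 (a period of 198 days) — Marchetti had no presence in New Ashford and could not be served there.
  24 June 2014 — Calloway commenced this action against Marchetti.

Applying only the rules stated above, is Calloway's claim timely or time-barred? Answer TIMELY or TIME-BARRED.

The cause of action accrued on 23 March 2013, the date of the act.
The untolled deadline — 8 months after 23 March 2013 — is 23 November 2013.
The period was tolled for 198 days by the defendant's absence from the jurisdiction (20 July 2013 to 3 February 2014), pushing the deadline to 9 June 2014.
The 24 June 2014 filing falls after the 9 June 2014 deadline; the claim is time-barred.

TIME-BARRED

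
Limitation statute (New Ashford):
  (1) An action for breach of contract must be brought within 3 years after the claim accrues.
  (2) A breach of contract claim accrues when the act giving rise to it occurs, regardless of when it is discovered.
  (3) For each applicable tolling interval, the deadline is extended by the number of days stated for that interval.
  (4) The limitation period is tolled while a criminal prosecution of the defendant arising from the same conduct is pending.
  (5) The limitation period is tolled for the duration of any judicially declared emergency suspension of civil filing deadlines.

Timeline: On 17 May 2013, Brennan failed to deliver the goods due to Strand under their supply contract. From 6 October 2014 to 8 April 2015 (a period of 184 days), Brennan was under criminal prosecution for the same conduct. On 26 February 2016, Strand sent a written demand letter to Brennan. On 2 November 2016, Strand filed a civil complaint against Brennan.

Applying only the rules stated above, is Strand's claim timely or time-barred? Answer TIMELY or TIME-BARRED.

The limitation period began to run on 17 May 2013.
3 years from 17 May 2013 is 17 May 2016.
Because the pending criminal prosecution ran from 6 October 2014 to 8 April 2015, the deadline is extended by 184 days to 17 November 2016.
Nothing else in the chronology tolls or restarts the period.
Filing on 2 November 2016 beat the 17 November 2016 deadline — the action is timely.

TIMELY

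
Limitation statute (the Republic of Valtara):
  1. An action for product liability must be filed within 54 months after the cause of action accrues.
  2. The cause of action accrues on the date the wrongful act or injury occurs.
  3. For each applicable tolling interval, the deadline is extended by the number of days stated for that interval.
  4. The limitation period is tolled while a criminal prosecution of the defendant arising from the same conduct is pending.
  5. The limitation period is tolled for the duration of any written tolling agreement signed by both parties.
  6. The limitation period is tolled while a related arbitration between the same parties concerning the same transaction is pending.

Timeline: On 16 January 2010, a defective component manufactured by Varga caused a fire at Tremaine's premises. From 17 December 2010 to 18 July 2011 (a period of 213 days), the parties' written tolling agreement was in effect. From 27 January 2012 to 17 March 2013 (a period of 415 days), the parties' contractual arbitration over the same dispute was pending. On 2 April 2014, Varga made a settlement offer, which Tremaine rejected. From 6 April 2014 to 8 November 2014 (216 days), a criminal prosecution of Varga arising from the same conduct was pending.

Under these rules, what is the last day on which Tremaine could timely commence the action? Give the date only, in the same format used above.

The limitation period began to run on 16 January 2010.
54 months from 16 January 2010 is 16 July 2014.
The period was tolled for 213 days by the written tolling agreement (17 December 2010 to 18 July 2011), pushing the deadline to 14 February 2015.
Because the pending related arbitration ran from 27 January 2012 to 17 March 2013, the deadline is extended by 415 days to 4 April 2016.
Because the pending criminal prosecution ran from 6 April 2014 to 8 November 2014, the deadline is extended by 216 days to 6 November 2016.
None of the other events listed affects the running of the period under the stated rules.

6 November 2016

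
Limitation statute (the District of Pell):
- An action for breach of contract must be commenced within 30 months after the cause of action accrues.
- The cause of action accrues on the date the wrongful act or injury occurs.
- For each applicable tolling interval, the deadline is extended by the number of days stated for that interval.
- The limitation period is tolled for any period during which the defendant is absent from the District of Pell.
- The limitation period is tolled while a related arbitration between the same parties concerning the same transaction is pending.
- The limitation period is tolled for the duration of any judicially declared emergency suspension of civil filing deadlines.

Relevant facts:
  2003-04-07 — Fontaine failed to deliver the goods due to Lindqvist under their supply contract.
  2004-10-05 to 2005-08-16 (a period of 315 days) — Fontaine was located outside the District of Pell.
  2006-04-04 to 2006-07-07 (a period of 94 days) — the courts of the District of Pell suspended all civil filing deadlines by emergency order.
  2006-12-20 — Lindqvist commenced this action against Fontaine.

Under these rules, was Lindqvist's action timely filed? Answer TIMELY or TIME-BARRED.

The limitation period began to run on 2003-04-07.
Adding the 30 months base period to 2003-04-07 gives a deadline of 2005-10-07, before any tolling.
The period was tolled for 315 days by the defendant's absence from the jurisdiction (2004-10-05 to 2005-08-16), pushing the deadline to 2006-08-18.
Because the emergency suspension of filing deadlines ran from 2006-04-04 to 2006-07-07, the deadline is extended by 94 days to 2006-11-20.
Filing on 2006-12-20 missed the 2006-11-20 deadline — the action is time-barred.

TIME-BARRED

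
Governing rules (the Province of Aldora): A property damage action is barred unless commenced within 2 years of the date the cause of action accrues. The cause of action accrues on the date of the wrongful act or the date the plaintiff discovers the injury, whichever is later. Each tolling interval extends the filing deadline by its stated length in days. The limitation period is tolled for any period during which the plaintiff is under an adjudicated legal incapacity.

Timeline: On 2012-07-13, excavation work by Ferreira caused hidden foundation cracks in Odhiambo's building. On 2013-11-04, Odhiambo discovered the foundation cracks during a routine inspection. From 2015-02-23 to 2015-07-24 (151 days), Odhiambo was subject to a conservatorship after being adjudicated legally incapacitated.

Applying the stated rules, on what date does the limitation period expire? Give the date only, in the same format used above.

The claim accrued on 2013-11-04 — the later of the 2012-07-13 act and the 2013-11-04 discovery.
2 years from 2013-11-04 is 2015-11-04.
Because the plaintiff's legal incapacity ran from 2015-02-23 to 2015-07-24, the deadline is extended by 151 days to 2016-04-03.

2016-04-03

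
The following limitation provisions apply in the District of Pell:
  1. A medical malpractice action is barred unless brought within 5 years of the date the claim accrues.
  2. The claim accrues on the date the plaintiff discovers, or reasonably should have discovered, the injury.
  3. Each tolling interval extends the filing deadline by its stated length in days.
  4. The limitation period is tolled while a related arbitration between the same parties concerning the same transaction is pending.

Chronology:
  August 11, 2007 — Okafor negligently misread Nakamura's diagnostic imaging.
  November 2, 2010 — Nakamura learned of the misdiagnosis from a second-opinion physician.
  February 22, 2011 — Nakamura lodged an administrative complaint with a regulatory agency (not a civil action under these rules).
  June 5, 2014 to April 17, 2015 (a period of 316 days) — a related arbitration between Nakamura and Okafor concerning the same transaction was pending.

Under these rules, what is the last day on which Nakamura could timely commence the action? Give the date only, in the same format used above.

Accrual is tied to discovery, so the period began on November 2, 2010 rather than on August 11, 2007 when the act occurred.
Adding the 5 years base period to November 2, 2010 gives a deadline of November 2, 2015, before any tolling.
Because the pending related arbitration ran from June 5, 2014 to April 17, 2015, the deadline is extended by 316 days to September 13, 2016.
Nothing else in the chronology tolls or restarts the period.

September 13, 2016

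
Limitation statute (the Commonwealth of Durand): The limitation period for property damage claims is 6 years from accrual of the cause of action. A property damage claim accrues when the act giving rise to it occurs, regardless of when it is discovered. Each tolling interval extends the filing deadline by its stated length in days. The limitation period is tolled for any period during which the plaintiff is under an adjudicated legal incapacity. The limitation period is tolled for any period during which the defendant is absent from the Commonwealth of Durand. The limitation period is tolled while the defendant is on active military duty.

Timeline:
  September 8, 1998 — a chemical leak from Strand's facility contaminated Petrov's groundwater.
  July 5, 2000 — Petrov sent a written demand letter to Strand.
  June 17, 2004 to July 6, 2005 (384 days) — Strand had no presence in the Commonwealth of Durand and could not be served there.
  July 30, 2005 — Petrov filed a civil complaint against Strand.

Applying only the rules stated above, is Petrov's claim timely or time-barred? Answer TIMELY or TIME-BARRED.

The limitation period began to run on September 8, 1998.
6 years from September 8, 1998 is September 8, 2004.
The defendant's absence from the jurisdiction from June 17, 2004 to July 6, 2005 tolled the period for 384 days, extending the deadline to September 27, 2005.
None of the other events listed affects the running of the period under the stated rules.
Petrov filed on July 30, 2005, before the September 27, 2005 deadline, so the action is timely.

TIMELY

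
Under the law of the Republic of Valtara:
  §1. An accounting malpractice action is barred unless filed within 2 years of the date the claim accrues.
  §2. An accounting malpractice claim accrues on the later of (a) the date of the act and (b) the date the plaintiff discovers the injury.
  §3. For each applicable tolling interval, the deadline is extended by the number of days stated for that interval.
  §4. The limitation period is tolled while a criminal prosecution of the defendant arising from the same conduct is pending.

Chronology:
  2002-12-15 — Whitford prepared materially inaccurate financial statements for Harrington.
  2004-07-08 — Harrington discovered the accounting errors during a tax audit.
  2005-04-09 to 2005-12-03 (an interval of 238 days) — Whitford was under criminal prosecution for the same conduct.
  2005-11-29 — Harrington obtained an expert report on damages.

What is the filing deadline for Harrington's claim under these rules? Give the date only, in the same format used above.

The claim accrued on 2004-07-08 — the later of the 2002-12-15 act and the 2004-07-08 discovery.
The untolled deadline — 2 years after 2004-07-08 — is 2006-07-08.
Because the pending criminal prosecution ran from 2005-04-09 to 2005-12-03, the deadline is extended by 238 days to 2007-03-03.
Nothing else in the chronology tolls or restarts the period.

2007-03-03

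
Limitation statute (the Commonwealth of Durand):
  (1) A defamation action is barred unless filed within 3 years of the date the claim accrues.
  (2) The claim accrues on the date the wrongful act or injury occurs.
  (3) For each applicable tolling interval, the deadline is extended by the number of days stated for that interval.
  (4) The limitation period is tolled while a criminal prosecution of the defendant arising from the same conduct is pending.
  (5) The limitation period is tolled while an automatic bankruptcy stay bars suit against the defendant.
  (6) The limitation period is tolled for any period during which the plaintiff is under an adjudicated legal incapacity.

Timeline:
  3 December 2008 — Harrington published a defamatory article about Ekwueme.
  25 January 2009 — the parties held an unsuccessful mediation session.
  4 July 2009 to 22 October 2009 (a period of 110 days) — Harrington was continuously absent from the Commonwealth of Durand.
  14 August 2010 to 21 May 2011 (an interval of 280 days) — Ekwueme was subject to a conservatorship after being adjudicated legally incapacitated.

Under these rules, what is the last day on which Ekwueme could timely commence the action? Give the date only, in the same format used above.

8 September 2012

The limitation period began to run on 3 December 2008.
The untolled deadline — 3 years after 3 December 2008 — is 3 December 2011.
The period was tolled for 280 days by the plaintiff's legal incapacity (14 August 2010 to 21 May 2011), pushing the deadline to 8 September 2012.
Although the defendant's absence ran from 4 July 2009 to 22 October 2009, the stated rules do not make that a tolling event, so it is disregarded.
The other events in the timeline have no effect on the limitation period under the stated rules.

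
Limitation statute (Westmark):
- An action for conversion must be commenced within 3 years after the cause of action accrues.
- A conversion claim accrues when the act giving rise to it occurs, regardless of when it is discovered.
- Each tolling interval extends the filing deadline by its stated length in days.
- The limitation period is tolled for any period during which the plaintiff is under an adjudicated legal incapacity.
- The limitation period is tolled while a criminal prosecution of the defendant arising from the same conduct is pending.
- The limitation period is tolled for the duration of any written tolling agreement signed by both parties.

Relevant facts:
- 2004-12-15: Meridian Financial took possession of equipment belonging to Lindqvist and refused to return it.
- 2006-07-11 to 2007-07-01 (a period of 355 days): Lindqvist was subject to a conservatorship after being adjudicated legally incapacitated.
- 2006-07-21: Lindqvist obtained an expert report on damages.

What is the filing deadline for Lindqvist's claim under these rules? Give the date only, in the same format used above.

2008-12-04

The claim accrued on 2004-12-15, when the wrongful act occurred.
The untolled deadline — 3 years after 2004-12-15 — is 2007-12-15.
Because the plaintiff's legal incapacity ran from 2006-07-11 to 2007-07-01, the deadline is extended by 355 days to 2008-12-04.
Nothing else in the chronology tolls or restarts the period.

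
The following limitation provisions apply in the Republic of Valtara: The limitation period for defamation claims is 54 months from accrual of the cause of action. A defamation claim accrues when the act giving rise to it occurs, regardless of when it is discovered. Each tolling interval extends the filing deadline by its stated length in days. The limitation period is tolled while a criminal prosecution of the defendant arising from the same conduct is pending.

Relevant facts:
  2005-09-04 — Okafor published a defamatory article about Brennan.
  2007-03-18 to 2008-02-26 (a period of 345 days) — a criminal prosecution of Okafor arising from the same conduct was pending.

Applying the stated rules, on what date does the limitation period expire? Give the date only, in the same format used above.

2011-02-12

The cause of action accrued on 2005-09-04, the date of the act.
Adding the 54 months base period to 2005-09-04 gives a deadline of 2010-03-04, before any tolling.
Because the pending criminal prosecution ran from 2007-03-18 to 2008-02-26, the deadline is extended by 345 days to 2011-02-12.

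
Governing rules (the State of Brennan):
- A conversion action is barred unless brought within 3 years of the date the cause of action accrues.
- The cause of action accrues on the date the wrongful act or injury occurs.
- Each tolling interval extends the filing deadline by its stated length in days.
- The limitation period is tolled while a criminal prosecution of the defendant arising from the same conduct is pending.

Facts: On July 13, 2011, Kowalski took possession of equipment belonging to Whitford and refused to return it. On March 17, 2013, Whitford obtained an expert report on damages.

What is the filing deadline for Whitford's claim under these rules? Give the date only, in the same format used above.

The cause of action accrued on July 13, 2011, the date of the act.
The untolled deadline — 3 years after July 13, 2011 — is July 13, 2014.
The other events in the timeline have no effect on the limitation period under the stated rules.

July 13, 2014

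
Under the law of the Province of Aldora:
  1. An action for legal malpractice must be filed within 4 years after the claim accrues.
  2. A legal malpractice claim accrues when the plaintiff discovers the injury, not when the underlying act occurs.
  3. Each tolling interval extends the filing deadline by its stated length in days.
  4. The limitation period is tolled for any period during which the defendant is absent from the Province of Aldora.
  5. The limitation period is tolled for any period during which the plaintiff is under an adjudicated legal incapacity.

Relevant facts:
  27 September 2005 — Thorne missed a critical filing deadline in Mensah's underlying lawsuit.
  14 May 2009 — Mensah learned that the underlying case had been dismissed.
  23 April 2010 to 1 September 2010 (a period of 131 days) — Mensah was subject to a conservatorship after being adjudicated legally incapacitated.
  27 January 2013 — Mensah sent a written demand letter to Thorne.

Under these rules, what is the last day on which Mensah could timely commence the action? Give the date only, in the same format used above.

22 September 2013

Under the discovery rule, the claim accrued on 14 May 2009, when Mensah discovered the injury — not on the 27 September 2005 date of the underlying act.
Adding the 4 years base period to 14 May 2009 gives a deadline of 14 May 2013, before any tolling.
Because the plaintiff's legal incapacity ran from 23 April 2010 to 1 September 2010, the deadline is extended by 131 days to 22 September 2013.
None of the other events listed affects the running of the period under the stated rules.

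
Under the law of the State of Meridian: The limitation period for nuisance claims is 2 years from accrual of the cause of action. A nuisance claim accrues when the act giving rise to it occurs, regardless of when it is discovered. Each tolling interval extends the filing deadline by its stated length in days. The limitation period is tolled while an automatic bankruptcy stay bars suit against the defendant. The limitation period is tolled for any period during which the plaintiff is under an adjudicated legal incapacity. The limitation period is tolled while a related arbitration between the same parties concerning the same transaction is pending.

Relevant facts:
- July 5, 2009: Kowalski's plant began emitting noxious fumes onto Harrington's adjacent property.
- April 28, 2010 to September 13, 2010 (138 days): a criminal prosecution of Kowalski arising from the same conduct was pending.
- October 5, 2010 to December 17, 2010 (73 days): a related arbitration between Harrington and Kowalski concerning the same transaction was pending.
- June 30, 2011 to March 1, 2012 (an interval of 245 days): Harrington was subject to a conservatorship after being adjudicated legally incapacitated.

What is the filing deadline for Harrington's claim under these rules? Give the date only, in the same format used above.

May 18, 2012

The limitation period began to run on July 5, 2009.
The untolled deadline — 2 years after July 5, 2009 — is July 5, 2011.
Because the pending related arbitration ran from October 5, 2010 to December 17, 2010, the deadline is extended by 73 days to September 16, 2011.
The period was tolled for 245 days by the plaintiff's legal incapacity (June 30, 2011 to March 1, 2012), pushing the deadline to May 18, 2012.
The pending criminal prosecution from April 28, 2010 to September 13, 2010 does not toll the period, because no stated rule makes a criminal prosecution a tolling event.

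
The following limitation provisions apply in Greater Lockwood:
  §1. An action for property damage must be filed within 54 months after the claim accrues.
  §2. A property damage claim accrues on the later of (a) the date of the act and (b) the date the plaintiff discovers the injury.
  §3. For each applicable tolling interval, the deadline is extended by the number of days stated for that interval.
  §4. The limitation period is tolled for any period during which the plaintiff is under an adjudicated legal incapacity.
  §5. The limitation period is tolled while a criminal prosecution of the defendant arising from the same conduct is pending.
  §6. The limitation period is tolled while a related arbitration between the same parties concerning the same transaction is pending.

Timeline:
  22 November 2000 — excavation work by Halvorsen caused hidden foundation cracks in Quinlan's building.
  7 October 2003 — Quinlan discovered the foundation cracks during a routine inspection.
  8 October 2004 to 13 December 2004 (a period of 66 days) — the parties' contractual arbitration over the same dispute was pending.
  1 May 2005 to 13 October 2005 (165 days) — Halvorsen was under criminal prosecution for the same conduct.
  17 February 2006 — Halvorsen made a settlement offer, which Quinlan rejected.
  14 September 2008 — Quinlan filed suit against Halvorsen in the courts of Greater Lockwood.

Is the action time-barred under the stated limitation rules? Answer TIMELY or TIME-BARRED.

Because discovery on 7 October 2003 post-dates the 22 November 2000 act, accrual under the later-of rule falls on 7 October 2003.
54 months from 7 October 2003 is 7 April 2008.
The pending related arbitration from 8 October 2004 to 13 December 2004 tolled the period for 66 days, extending the deadline to 12 June 2008.
The pending criminal prosecution from 1 May 2005 to 13 October 2005 tolled the period for 165 days, extending the deadline to 24 November 2008.
Nothing else in the chronology tolls or restarts the period.
The 14 September 2008 filing precedes the 24 November 2008 deadline; the claim is timely.

TIMELY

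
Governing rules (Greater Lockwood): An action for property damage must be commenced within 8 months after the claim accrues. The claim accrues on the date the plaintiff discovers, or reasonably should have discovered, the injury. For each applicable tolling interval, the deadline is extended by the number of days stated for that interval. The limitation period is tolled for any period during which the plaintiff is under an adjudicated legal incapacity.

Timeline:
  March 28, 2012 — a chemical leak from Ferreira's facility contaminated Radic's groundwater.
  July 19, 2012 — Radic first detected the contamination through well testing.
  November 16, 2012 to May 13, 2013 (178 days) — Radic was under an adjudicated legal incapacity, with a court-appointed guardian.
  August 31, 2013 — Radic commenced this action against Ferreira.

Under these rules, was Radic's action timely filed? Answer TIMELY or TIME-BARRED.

TIMELY

Under the discovery rule, the claim accrued on July 19, 2012, when Radic discovered the injury — not on the March 28, 2012 date of the underlying act.
8 months from July 19, 2012 is March 19, 2013.
The period was tolled for 178 days by the plaintiff's legal incapacity (November 16, 2012 to May 13, 2013), pushing the deadline to September 13, 2013.
The August 31, 2013 filing precedes the September 13, 2013 deadline; the claim is timely.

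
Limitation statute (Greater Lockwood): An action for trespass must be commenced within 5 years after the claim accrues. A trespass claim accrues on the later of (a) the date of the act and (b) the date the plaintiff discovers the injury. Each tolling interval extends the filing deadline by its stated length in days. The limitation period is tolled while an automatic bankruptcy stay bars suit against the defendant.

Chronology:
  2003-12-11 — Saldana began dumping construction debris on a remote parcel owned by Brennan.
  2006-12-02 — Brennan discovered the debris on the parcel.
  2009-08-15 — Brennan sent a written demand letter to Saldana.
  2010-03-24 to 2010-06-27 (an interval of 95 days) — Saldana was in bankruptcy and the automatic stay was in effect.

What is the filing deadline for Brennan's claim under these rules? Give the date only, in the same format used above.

The claim accrued on 2006-12-02 — the later of the 2003-12-11 act and the 2006-12-02 discovery.
Adding the 5 years base period to 2006-12-02 gives a deadline of 2011-12-02, before any tolling.
Because the automatic bankruptcy stay ran from 2010-03-24 to 2010-06-27, the deadline is extended by 95 days to 2012-03-06.
The other events in the timeline have no effect on the limitation period under the stated rules.

2012-03-06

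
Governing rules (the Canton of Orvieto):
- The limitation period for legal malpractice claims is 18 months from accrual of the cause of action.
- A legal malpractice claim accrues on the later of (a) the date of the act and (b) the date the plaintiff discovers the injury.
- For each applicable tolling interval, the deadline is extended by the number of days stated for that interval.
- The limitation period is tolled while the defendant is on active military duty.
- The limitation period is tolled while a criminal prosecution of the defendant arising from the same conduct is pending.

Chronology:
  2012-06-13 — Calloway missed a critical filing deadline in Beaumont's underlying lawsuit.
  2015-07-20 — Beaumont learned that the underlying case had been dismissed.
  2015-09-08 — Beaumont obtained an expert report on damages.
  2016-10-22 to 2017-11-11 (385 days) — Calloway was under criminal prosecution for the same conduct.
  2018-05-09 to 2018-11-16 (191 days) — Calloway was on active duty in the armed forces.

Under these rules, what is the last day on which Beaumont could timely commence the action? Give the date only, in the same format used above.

Taking the later of the act (2012-06-13) and discovery (2015-07-20), the claim accrued on 2015-07-20.
The untolled deadline — 18 months after 2015-07-20 — is 2017-01-20.
Because the pending criminal prosecution ran from 2016-10-22 to 2017-11-11, the deadline is extended by 385 days to 2018-02-09.
The defendant's active military service from 2018-05-09 to 2018-11-16 began after the period had already run on 2018-02-09, so it has no tolling effect.
Nothing else in the chronology tolls or restarts the period.

2018-02-09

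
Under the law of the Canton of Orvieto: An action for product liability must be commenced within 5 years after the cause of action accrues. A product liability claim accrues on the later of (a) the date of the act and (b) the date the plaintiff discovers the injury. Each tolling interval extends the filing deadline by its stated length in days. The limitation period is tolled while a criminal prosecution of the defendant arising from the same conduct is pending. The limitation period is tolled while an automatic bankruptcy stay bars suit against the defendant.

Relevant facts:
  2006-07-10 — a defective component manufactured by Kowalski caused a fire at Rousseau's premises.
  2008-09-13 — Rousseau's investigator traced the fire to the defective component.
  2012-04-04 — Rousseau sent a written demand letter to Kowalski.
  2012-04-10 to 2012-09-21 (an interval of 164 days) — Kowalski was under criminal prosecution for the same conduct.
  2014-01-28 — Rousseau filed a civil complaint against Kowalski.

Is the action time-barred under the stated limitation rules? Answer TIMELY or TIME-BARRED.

The claim accrued on 2008-09-13 — the later of the 2006-07-10 act and the 2008-09-13 discovery.
5 years from 2008-09-13 is 2013-09-13.
Because the pending criminal prosecution ran from 2012-04-10 to 2012-09-21, the deadline is extended by 164 days to 2014-02-24.
Nothing else in the chronology tolls or restarts the period.
Rousseau filed on 2014-01-28, before the 2014-02-24 deadline, so the action is timely.

TIMELY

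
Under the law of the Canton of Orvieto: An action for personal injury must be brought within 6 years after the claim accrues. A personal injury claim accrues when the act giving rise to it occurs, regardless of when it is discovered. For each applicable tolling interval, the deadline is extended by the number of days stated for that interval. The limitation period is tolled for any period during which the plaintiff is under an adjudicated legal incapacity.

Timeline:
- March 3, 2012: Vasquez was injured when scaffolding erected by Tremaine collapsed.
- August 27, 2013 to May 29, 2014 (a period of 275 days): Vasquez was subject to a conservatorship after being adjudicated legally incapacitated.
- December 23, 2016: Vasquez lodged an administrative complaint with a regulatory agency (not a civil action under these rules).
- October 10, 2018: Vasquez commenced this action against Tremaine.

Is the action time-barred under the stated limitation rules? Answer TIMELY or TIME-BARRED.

The claim accrued on March 3, 2012, the date of the act.
Adding the 6 years base period to March 3, 2012 gives a deadline of March 3, 2018, before any tolling.
Because the plaintiff's legal incapacity ran from August 27, 2013 to May 29, 2014, the deadline is extended by 275 days to December 3, 2018.
None of the other events listed affects the running of the period under the stated rules.
Filing on October 10, 2018 beat the December 3, 2018 deadline — the action is timely.

TIMELY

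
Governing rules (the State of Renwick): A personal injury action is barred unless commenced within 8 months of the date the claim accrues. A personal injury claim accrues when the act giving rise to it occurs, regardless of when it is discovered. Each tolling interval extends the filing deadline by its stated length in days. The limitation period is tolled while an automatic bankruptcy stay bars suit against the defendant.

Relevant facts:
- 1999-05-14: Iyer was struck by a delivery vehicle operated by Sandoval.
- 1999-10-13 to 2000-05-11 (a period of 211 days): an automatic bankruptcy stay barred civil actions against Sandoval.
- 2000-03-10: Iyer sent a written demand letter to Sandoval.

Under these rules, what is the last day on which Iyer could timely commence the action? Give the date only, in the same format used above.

The claim accrued on 1999-05-14, when the wrongful act occurred.
The untolled deadline — 8 months after 1999-05-14 — is 2000-01-14.
The period was tolled for 211 days by the automatic bankruptcy stay (1999-10-13 to 2000-05-11), pushing the deadline to 2000-08-12.
Nothing else in the chronology tolls or restarts the period.

2000-08-12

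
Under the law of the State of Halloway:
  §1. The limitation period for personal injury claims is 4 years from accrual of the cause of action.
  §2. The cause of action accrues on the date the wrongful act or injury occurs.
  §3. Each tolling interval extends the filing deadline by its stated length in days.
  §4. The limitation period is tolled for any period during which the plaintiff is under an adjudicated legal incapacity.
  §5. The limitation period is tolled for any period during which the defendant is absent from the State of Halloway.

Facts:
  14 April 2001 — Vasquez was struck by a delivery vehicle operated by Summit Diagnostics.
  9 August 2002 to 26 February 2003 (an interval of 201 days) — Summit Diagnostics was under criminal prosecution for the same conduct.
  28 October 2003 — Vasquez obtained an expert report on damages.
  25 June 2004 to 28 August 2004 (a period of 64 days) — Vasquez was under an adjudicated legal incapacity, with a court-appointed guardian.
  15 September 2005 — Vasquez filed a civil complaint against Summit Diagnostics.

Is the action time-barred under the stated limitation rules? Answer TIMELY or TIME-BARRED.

TIME-BARRED

The cause of action accrued on 14 April 2001, the date of the act.
The untolled deadline — 4 years after 14 April 2001 — is 14 April 2005.
The plaintiff's legal incapacity from 25 June 2004 to 28 August 2004 tolled the period for 64 days, extending the deadline to 17 June 2005.
Although a criminal prosecution ran from 9 August 2002 to 26 February 2003, the stated rules do not make that a tolling event, so it is disregarded.
The other events in the timeline have no effect on the limitation period under the stated rules.
Filing on 15 September 2005 missed the 17 June 2005 deadline — the action is time-barred.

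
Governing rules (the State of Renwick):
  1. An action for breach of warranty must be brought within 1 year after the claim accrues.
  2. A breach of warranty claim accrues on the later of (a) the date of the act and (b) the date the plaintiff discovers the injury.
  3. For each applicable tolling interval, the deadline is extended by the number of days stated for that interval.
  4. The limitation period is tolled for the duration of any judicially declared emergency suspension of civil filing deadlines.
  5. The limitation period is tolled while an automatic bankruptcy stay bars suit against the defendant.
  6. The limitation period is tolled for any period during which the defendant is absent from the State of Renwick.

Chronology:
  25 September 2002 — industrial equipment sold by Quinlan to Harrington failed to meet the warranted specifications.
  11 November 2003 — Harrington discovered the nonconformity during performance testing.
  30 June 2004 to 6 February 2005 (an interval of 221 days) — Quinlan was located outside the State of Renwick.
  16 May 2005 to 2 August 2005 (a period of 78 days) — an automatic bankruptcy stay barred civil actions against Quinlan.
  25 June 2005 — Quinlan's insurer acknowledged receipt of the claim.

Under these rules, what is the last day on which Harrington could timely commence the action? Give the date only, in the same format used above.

Because discovery on 11 November 2003 post-dates the 25 September 2002 act, accrual under the later-of rule falls on 11 November 2003.
Adding the 1 year base period to 11 November 2003 gives a deadline of 11 November 2004, before any tolling.
Because the defendant's absence from the jurisdiction ran from 30 June 2004 to 6 February 2005, the deadline is extended by 221 days to 20 June 2005.
The automatic bankruptcy stay from 16 May 2005 to 2 August 2005 tolled the period for 78 days, extending the deadline to 6 September 2005.
Nothing else in the chronology tolls or restarts the period.

6 September 2005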